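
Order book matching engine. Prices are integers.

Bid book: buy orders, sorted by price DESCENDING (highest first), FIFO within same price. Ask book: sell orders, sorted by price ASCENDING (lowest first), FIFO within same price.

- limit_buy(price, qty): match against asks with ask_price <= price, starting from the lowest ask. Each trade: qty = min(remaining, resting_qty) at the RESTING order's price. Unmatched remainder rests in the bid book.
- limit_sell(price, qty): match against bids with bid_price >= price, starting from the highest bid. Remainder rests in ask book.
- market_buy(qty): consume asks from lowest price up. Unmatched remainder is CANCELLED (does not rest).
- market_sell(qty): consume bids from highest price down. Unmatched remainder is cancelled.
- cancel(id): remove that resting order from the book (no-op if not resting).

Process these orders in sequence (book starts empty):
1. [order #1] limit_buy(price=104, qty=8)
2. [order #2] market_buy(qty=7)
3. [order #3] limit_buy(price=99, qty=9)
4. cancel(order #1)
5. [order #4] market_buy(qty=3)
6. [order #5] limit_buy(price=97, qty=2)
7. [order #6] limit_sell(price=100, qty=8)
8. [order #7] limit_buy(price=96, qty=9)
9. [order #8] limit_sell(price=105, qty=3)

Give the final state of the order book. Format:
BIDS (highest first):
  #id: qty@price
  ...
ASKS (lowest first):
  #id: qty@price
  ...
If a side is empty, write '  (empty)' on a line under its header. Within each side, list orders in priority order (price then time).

After op 1 [order #1] limit_buy(price=104, qty=8): fills=none; bids=[#1:8@104] asks=[-]
After op 2 [order #2] market_buy(qty=7): fills=none; bids=[#1:8@104] asks=[-]
After op 3 [order #3] limit_buy(price=99, qty=9): fills=none; bids=[#1:8@104 #3:9@99] asks=[-]
After op 4 cancel(order #1): fills=none; bids=[#3:9@99] asks=[-]
After op 5 [order #4] market_buy(qty=3): fills=none; bids=[#3:9@99] asks=[-]
After op 6 [order #5] limit_buy(price=97, qty=2): fills=none; bids=[#3:9@99 #5:2@97] asks=[-]
After op 7 [order #6] limit_sell(price=100, qty=8): fills=none; bids=[#3:9@99 #5:2@97] asks=[#6:8@100]
After op 8 [order #7] limit_buy(price=96, qty=9): fills=none; bids=[#3:9@99 #5:2@97 #7:9@96] asks=[#6:8@100]
After op 9 [order #8] limit_sell(price=105, qty=3): fills=none; bids=[#3:9@99 #5:2@97 #7:9@96] asks=[#6:8@100 #8:3@105]

Answer: BIDS (highest first):
  #3: 9@99
  #5: 2@97
  #7: 9@96
ASKS (lowest first):
  #6: 8@100
  #8: 3@105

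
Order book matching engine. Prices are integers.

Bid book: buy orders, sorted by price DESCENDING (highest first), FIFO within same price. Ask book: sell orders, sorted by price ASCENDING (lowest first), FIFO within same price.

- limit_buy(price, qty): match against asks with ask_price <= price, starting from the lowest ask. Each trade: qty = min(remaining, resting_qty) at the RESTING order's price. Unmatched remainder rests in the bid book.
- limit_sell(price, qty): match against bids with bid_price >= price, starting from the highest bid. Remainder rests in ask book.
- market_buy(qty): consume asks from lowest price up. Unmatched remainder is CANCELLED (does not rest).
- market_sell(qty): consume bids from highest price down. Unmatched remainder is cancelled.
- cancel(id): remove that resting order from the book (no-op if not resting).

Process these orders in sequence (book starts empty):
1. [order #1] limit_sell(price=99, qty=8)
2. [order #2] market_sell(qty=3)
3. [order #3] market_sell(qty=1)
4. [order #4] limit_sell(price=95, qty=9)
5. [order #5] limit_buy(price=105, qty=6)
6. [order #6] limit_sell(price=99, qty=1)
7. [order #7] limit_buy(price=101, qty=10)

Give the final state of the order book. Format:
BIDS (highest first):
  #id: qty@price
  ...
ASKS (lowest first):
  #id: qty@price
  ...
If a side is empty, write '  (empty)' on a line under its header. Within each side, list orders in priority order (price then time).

Answer: BIDS (highest first):
  (empty)
ASKS (lowest first):
  #1: 1@99
  #6: 1@99

Derivation:
After op 1 [order #1] limit_sell(price=99, qty=8): fills=none; bids=[-] asks=[#1:8@99]
After op 2 [order #2] market_sell(qty=3): fills=none; bids=[-] asks=[#1:8@99]
After op 3 [order #3] market_sell(qty=1): fills=none; bids=[-] asks=[#1:8@99]
After op 4 [order #4] limit_sell(price=95, qty=9): fills=none; bids=[-] asks=[#4:9@95 #1:8@99]
After op 5 [order #5] limit_buy(price=105, qty=6): fills=#5x#4:6@95; bids=[-] asks=[#4:3@95 #1:8@99]
After op 6 [order #6] limit_sell(price=99, qty=1): fills=none; bids=[-] asks=[#4:3@95 #1:8@99 #6:1@99]
After op 7 [order #7] limit_buy(price=101, qty=10): fills=#7x#4:3@95 #7x#1:7@99; bids=[-] asks=[#1:1@99 #6:1@99]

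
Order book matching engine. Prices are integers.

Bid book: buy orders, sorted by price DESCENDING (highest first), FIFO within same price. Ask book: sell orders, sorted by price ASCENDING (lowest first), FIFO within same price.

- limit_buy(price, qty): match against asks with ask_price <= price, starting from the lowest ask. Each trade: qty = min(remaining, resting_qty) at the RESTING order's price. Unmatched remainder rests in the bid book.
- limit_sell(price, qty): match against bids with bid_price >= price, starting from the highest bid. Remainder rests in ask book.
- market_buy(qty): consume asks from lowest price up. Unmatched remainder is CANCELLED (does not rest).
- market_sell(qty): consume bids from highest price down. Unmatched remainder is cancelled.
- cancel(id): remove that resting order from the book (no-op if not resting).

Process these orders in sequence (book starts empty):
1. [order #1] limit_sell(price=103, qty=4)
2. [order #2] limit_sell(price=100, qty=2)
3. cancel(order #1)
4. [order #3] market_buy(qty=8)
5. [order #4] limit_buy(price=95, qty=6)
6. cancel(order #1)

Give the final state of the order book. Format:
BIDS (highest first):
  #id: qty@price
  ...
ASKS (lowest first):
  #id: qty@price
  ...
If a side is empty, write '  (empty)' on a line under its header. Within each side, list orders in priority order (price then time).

After op 1 [order #1] limit_sell(price=103, qty=4): fills=none; bids=[-] asks=[#1:4@103]
After op 2 [order #2] limit_sell(price=100, qty=2): fills=none; bids=[-] asks=[#2:2@100 #1:4@103]
After op 3 cancel(order #1): fills=none; bids=[-] asks=[#2:2@100]
After op 4 [order #3] market_buy(qty=8): fills=#3x#2:2@100; bids=[-] asks=[-]
After op 5 [order #4] limit_buy(price=95, qty=6): fills=none; bids=[#4:6@95] asks=[-]
After op 6 cancel(order #1): fills=none; bids=[#4:6@95] asks=[-]

Answer: BIDS (highest first):
  #4: 6@95
ASKS (lowest first):
  (empty)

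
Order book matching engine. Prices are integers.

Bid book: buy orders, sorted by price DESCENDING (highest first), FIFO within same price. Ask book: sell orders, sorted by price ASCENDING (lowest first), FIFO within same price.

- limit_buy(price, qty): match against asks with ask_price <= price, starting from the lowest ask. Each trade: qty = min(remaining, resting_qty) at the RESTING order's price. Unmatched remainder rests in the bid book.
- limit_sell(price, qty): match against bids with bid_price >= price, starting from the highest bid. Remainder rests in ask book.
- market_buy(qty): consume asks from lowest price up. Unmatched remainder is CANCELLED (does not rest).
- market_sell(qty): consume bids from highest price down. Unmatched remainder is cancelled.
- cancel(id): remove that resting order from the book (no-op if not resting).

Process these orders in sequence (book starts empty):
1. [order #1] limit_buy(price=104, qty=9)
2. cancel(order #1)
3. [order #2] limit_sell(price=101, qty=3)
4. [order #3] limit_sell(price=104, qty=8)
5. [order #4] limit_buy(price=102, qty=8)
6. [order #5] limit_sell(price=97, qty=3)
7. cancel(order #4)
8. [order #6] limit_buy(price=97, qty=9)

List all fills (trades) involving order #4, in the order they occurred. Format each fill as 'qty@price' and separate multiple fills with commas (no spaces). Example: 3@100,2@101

After op 1 [order #1] limit_buy(price=104, qty=9): fills=none; bids=[#1:9@104] asks=[-]
After op 2 cancel(order #1): fills=none; bids=[-] asks=[-]
After op 3 [order #2] limit_sell(price=101, qty=3): fills=none; bids=[-] asks=[#2:3@101]
After op 4 [order #3] limit_sell(price=104, qty=8): fills=none; bids=[-] asks=[#2:3@101 #3:8@104]
After op 5 [order #4] limit_buy(price=102, qty=8): fills=#4x#2:3@101; bids=[#4:5@102] asks=[#3:8@104]
After op 6 [order #5] limit_sell(price=97, qty=3): fills=#4x#5:3@102; bids=[#4:2@102] asks=[#3:8@104]
After op 7 cancel(order #4): fills=none; bids=[-] asks=[#3:8@104]
After op 8 [order #6] limit_buy(price=97, qty=9): fills=none; bids=[#6:9@97] asks=[#3:8@104]

Answer: 3@101,3@102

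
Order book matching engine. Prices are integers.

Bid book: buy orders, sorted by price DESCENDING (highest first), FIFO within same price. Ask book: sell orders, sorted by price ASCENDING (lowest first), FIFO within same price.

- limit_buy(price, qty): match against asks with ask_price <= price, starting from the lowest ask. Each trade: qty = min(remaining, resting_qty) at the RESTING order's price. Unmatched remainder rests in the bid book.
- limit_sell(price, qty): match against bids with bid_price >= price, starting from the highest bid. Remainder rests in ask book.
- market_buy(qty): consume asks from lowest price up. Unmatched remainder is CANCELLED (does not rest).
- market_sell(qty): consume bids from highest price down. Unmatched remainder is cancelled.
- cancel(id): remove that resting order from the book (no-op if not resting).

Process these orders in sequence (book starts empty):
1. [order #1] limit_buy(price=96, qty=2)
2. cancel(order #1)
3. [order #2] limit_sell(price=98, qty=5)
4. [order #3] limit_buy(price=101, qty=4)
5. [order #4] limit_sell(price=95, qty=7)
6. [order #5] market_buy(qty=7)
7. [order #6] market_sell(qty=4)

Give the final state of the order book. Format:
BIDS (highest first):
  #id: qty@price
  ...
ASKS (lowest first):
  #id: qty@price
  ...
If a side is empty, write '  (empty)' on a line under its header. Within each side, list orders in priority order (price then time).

After op 1 [order #1] limit_buy(price=96, qty=2): fills=none; bids=[#1:2@96] asks=[-]
After op 2 cancel(order #1): fills=none; bids=[-] asks=[-]
After op 3 [order #2] limit_sell(price=98, qty=5): fills=none; bids=[-] asks=[#2:5@98]
After op 4 [order #3] limit_buy(price=101, qty=4): fills=#3x#2:4@98; bids=[-] asks=[#2:1@98]
After op 5 [order #4] limit_sell(price=95, qty=7): fills=none; bids=[-] asks=[#4:7@95 #2:1@98]
After op 6 [order #5] market_buy(qty=7): fills=#5x#4:7@95; bids=[-] asks=[#2:1@98]
After op 7 [order #6] market_sell(qty=4): fills=none; bids=[-] asks=[#2:1@98]

Answer: BIDS (highest first):
  (empty)
ASKS (lowest first):
  #2: 1@98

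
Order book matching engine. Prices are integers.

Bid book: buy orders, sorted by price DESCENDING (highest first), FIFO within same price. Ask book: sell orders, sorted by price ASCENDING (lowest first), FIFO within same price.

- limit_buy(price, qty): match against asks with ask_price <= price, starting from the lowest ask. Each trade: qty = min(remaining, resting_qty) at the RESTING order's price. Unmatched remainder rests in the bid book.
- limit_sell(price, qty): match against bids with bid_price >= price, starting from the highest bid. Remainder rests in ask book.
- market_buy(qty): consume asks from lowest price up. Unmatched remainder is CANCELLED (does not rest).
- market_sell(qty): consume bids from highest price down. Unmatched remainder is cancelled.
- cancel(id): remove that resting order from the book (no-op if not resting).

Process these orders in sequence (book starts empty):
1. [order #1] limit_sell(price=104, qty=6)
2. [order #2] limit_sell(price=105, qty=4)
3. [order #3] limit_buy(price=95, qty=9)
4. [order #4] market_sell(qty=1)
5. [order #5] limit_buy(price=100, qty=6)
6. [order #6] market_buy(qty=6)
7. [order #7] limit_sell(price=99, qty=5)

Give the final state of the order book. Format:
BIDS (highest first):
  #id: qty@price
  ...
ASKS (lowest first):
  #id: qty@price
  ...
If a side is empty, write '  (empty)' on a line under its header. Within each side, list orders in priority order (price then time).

Answer: BIDS (highest first):
  #5: 1@100
  #3: 8@95
ASKS (lowest first):
  #2: 4@105

Derivation:
After op 1 [order #1] limit_sell(price=104, qty=6): fills=none; bids=[-] asks=[#1:6@104]
After op 2 [order #2] limit_sell(price=105, qty=4): fills=none; bids=[-] asks=[#1:6@104 #2:4@105]
After op 3 [order #3] limit_buy(price=95, qty=9): fills=none; bids=[#3:9@95] asks=[#1:6@104 #2:4@105]
After op 4 [order #4] market_sell(qty=1): fills=#3x#4:1@95; bids=[#3:8@95] asks=[#1:6@104 #2:4@105]
After op 5 [order #5] limit_buy(price=100, qty=6): fills=none; bids=[#5:6@100 #3:8@95] asks=[#1:6@104 #2:4@105]
After op 6 [order #6] market_buy(qty=6): fills=#6x#1:6@104; bids=[#5:6@100 #3:8@95] asks=[#2:4@105]
After op 7 [order #7] limit_sell(price=99, qty=5): fills=#5x#7:5@100; bids=[#5:1@100 #3:8@95] asks=[#2:4@105]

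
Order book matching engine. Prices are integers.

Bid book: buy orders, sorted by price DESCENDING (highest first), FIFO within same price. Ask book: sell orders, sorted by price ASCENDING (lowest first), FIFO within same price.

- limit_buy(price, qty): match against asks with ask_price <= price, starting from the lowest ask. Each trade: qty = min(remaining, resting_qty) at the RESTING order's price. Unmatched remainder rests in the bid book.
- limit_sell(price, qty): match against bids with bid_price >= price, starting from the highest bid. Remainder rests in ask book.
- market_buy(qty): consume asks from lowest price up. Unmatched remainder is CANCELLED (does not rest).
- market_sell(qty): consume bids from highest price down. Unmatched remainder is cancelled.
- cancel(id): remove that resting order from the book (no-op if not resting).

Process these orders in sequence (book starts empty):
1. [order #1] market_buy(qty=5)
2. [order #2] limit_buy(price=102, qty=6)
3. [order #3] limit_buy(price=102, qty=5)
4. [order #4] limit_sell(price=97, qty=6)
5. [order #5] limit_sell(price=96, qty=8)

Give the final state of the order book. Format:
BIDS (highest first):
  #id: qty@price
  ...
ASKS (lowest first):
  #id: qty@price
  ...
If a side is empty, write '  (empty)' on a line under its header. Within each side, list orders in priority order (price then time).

After op 1 [order #1] market_buy(qty=5): fills=none; bids=[-] asks=[-]
After op 2 [order #2] limit_buy(price=102, qty=6): fills=none; bids=[#2:6@102] asks=[-]
After op 3 [order #3] limit_buy(price=102, qty=5): fills=none; bids=[#2:6@102 #3:5@102] asks=[-]
After op 4 [order #4] limit_sell(price=97, qty=6): fills=#2x#4:6@102; bids=[#3:5@102] asks=[-]
After op 5 [order #5] limit_sell(price=96, qty=8): fills=#3x#5:5@102; bids=[-] asks=[#5:3@96]

Answer: BIDS (highest first):
  (empty)
ASKS (lowest first):
  #5: 3@96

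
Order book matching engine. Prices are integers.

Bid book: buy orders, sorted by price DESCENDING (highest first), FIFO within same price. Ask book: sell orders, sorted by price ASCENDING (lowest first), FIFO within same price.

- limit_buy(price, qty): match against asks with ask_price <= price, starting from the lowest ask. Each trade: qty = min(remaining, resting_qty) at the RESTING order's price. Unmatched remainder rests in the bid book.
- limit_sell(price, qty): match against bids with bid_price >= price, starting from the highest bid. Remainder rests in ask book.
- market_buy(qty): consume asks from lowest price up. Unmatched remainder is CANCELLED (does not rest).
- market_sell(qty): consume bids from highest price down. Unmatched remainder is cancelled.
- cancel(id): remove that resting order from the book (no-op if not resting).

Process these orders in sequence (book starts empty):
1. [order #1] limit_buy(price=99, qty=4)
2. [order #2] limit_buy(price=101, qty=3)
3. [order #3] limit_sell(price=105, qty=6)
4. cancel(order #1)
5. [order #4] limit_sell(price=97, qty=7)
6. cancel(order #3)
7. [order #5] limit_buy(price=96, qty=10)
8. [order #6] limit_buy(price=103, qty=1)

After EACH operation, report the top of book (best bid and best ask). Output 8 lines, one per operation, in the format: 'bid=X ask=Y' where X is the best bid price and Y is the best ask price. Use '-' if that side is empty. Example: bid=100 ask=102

After op 1 [order #1] limit_buy(price=99, qty=4): fills=none; bids=[#1:4@99] asks=[-]
After op 2 [order #2] limit_buy(price=101, qty=3): fills=none; bids=[#2:3@101 #1:4@99] asks=[-]
After op 3 [order #3] limit_sell(price=105, qty=6): fills=none; bids=[#2:3@101 #1:4@99] asks=[#3:6@105]
After op 4 cancel(order #1): fills=none; bids=[#2:3@101] asks=[#3:6@105]
After op 5 [order #4] limit_sell(price=97, qty=7): fills=#2x#4:3@101; bids=[-] asks=[#4:4@97 #3:6@105]
After op 6 cancel(order #3): fills=none; bids=[-] asks=[#4:4@97]
After op 7 [order #5] limit_buy(price=96, qty=10): fills=none; bids=[#5:10@96] asks=[#4:4@97]
After op 8 [order #6] limit_buy(price=103, qty=1): fills=#6x#4:1@97; bids=[#5:10@96] asks=[#4:3@97]

Answer: bid=99 ask=-
bid=101 ask=-
bid=101 ask=105
bid=101 ask=105
bid=- ask=97
bid=- ask=97
bid=96 ask=97
bid=96 ask=97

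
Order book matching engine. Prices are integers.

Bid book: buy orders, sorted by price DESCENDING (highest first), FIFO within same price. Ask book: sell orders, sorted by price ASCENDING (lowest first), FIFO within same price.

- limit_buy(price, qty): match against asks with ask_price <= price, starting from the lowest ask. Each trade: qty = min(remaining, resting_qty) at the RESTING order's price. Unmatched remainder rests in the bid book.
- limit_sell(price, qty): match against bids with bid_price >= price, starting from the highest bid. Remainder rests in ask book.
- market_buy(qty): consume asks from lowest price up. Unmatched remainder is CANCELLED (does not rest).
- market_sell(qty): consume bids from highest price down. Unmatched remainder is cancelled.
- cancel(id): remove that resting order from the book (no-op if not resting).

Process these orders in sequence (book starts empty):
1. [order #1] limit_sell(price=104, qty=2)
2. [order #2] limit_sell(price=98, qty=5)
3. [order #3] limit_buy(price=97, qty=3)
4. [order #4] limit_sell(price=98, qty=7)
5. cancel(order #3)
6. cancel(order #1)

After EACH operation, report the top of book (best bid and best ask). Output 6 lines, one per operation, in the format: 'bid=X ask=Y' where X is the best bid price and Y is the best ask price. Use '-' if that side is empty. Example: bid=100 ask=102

Answer: bid=- ask=104
bid=- ask=98
bid=97 ask=98
bid=97 ask=98
bid=- ask=98
bid=- ask=98

Derivation:
After op 1 [order #1] limit_sell(price=104, qty=2): fills=none; bids=[-] asks=[#1:2@104]
After op 2 [order #2] limit_sell(price=98, qty=5): fills=none; bids=[-] asks=[#2:5@98 #1:2@104]
After op 3 [order #3] limit_buy(price=97, qty=3): fills=none; bids=[#3:3@97] asks=[#2:5@98 #1:2@104]
After op 4 [order #4] limit_sell(price=98, qty=7): fills=none; bids=[#3:3@97] asks=[#2:5@98 #4:7@98 #1:2@104]
After op 5 cancel(order #3): fills=none; bids=[-] asks=[#2:5@98 #4:7@98 #1:2@104]
After op 6 cancel(order #1): fills=none; bids=[-] asks=[#2:5@98 #4:7@98]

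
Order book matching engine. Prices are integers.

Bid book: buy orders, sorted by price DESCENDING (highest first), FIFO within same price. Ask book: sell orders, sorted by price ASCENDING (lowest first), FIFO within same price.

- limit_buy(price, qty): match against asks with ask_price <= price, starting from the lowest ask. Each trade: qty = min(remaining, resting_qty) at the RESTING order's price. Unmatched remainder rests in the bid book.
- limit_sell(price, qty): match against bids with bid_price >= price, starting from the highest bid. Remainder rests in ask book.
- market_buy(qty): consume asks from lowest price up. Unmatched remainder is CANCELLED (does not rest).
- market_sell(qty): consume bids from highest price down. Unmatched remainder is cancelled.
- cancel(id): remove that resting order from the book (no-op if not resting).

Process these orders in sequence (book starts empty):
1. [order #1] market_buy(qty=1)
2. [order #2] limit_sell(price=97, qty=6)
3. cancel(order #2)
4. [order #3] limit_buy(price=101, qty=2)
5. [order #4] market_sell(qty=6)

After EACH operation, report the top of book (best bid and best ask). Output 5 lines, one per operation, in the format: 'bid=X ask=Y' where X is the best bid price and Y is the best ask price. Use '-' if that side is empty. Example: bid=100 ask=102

Answer: bid=- ask=-
bid=- ask=97
bid=- ask=-
bid=101 ask=-
bid=- ask=-

Derivation:
After op 1 [order #1] market_buy(qty=1): fills=none; bids=[-] asks=[-]
After op 2 [order #2] limit_sell(price=97, qty=6): fills=none; bids=[-] asks=[#2:6@97]
After op 3 cancel(order #2): fills=none; bids=[-] asks=[-]
After op 4 [order #3] limit_buy(price=101, qty=2): fills=none; bids=[#3:2@101] asks=[-]
After op 5 [order #4] market_sell(qty=6): fills=#3x#4:2@101; bids=[-] asks=[-]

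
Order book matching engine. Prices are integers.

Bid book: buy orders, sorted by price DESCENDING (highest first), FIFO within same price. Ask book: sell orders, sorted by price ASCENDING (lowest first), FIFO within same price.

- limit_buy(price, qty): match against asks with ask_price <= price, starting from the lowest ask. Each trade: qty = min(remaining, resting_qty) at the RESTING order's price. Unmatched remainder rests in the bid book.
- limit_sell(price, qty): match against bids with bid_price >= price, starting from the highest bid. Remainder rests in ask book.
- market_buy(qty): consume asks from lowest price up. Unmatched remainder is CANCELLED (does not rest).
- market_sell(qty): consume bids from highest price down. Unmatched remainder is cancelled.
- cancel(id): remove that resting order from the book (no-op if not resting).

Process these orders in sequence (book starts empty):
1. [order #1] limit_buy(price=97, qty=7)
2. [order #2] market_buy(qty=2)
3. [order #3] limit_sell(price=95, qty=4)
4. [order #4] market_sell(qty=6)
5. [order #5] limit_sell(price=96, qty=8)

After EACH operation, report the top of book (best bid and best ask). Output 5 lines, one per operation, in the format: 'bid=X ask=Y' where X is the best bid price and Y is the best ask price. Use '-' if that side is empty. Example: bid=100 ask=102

Answer: bid=97 ask=-
bid=97 ask=-
bid=97 ask=-
bid=- ask=-
bid=- ask=96

Derivation:
After op 1 [order #1] limit_buy(price=97, qty=7): fills=none; bids=[#1:7@97] asks=[-]
After op 2 [order #2] market_buy(qty=2): fills=none; bids=[#1:7@97] asks=[-]
After op 3 [order #3] limit_sell(price=95, qty=4): fills=#1x#3:4@97; bids=[#1:3@97] asks=[-]
After op 4 [order #4] market_sell(qty=6): fills=#1x#4:3@97; bids=[-] asks=[-]
After op 5 [order #5] limit_sell(price=96, qty=8): fills=none; bids=[-] asks=[#5:8@96]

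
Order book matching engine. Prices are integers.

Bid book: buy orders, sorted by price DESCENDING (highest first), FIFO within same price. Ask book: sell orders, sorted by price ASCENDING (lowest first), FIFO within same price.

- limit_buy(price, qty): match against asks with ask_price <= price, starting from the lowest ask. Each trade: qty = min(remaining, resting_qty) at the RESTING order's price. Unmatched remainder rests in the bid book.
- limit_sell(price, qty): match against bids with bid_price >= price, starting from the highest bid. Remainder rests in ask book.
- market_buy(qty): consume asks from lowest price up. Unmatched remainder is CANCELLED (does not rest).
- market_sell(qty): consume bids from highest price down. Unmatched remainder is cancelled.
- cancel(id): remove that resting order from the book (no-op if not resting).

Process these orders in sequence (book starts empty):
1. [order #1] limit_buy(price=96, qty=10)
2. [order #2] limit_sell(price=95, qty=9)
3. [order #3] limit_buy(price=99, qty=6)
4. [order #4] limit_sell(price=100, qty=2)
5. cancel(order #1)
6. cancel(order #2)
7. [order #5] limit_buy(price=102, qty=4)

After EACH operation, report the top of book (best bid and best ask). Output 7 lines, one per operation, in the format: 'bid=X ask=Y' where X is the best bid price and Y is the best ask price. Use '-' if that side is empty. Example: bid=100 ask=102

Answer: bid=96 ask=-
bid=96 ask=-
bid=99 ask=-
bid=99 ask=100
bid=99 ask=100
bid=99 ask=100
bid=102 ask=-

Derivation:
After op 1 [order #1] limit_buy(price=96, qty=10): fills=none; bids=[#1:10@96] asks=[-]
After op 2 [order #2] limit_sell(price=95, qty=9): fills=#1x#2:9@96; bids=[#1:1@96] asks=[-]
After op 3 [order #3] limit_buy(price=99, qty=6): fills=none; bids=[#3:6@99 #1:1@96] asks=[-]
After op 4 [order #4] limit_sell(price=100, qty=2): fills=none; bids=[#3:6@99 #1:1@96] asks=[#4:2@100]
After op 5 cancel(order #1): fills=none; bids=[#3:6@99] asks=[#4:2@100]
After op 6 cancel(order #2): fills=none; bids=[#3:6@99] asks=[#4:2@100]
After op 7 [order #5] limit_buy(price=102, qty=4): fills=#5x#4:2@100; bids=[#5:2@102 #3:6@99] asks=[-]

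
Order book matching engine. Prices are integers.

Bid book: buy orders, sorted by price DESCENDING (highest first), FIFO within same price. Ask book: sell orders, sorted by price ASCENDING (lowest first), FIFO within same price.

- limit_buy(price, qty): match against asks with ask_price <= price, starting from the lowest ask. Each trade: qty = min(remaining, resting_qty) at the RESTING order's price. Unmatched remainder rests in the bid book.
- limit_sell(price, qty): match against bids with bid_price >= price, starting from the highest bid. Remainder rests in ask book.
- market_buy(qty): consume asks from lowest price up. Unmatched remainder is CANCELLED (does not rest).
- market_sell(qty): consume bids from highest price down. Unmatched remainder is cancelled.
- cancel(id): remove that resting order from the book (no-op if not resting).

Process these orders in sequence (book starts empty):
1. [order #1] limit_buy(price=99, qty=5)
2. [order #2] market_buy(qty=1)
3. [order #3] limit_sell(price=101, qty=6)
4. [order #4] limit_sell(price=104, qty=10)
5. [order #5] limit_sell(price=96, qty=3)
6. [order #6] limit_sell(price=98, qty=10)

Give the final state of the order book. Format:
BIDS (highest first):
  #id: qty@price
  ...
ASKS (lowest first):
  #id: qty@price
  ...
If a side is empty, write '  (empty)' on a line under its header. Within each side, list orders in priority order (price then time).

After op 1 [order #1] limit_buy(price=99, qty=5): fills=none; bids=[#1:5@99] asks=[-]
After op 2 [order #2] market_buy(qty=1): fills=none; bids=[#1:5@99] asks=[-]
After op 3 [order #3] limit_sell(price=101, qty=6): fills=none; bids=[#1:5@99] asks=[#3:6@101]
After op 4 [order #4] limit_sell(price=104, qty=10): fills=none; bids=[#1:5@99] asks=[#3:6@101 #4:10@104]
After op 5 [order #5] limit_sell(price=96, qty=3): fills=#1x#5:3@99; bids=[#1:2@99] asks=[#3:6@101 #4:10@104]
After op 6 [order #6] limit_sell(price=98, qty=10): fills=#1x#6:2@99; bids=[-] asks=[#6:8@98 #3:6@101 #4:10@104]

Answer: BIDS (highest first):
  (empty)
ASKS (lowest first):
  #6: 8@98
  #3: 6@101
  #4: 10@104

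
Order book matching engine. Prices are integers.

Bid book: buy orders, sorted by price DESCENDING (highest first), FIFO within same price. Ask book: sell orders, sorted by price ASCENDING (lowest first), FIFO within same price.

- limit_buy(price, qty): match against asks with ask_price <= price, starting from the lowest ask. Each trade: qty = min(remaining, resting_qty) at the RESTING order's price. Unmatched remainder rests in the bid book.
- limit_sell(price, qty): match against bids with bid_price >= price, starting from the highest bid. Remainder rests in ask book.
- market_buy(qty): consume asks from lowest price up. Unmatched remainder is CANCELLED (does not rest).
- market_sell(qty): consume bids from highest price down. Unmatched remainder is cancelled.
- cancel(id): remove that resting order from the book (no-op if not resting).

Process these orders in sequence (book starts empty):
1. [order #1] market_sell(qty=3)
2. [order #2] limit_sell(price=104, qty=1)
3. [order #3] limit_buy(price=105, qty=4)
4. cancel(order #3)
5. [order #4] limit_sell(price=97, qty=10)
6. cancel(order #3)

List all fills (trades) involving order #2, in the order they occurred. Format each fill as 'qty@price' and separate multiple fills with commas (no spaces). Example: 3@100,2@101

Answer: 1@104

Derivation:
After op 1 [order #1] market_sell(qty=3): fills=none; bids=[-] asks=[-]
After op 2 [order #2] limit_sell(price=104, qty=1): fills=none; bids=[-] asks=[#2:1@104]
After op 3 [order #3] limit_buy(price=105, qty=4): fills=#3x#2:1@104; bids=[#3:3@105] asks=[-]
After op 4 cancel(order #3): fills=none; bids=[-] asks=[-]
After op 5 [order #4] limit_sell(price=97, qty=10): fills=none; bids=[-] asks=[#4:10@97]
After op 6 cancel(order #3): fills=none; bids=[-] asks=[#4:10@97]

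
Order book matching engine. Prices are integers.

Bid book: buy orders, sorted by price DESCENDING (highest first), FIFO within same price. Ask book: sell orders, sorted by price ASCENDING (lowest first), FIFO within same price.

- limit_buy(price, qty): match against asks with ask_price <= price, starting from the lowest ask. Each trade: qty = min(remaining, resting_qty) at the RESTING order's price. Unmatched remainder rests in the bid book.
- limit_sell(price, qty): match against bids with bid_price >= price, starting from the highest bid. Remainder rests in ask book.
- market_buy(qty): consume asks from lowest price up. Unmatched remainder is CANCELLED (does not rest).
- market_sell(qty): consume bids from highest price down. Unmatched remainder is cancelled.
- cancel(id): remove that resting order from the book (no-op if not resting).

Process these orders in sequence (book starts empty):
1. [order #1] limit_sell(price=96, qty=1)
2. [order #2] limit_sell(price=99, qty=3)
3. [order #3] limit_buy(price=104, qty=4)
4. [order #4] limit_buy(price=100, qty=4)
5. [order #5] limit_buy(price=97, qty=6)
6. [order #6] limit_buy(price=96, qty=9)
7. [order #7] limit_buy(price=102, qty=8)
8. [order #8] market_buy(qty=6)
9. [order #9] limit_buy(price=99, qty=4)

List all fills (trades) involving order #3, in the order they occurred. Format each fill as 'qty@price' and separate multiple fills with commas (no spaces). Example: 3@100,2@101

After op 1 [order #1] limit_sell(price=96, qty=1): fills=none; bids=[-] asks=[#1:1@96]
After op 2 [order #2] limit_sell(price=99, qty=3): fills=none; bids=[-] asks=[#1:1@96 #2:3@99]
After op 3 [order #3] limit_buy(price=104, qty=4): fills=#3x#1:1@96 #3x#2:3@99; bids=[-] asks=[-]
After op 4 [order #4] limit_buy(price=100, qty=4): fills=none; bids=[#4:4@100] asks=[-]
After op 5 [order #5] limit_buy(price=97, qty=6): fills=none; bids=[#4:4@100 #5:6@97] asks=[-]
After op 6 [order #6] limit_buy(price=96, qty=9): fills=none; bids=[#4:4@100 #5:6@97 #6:9@96] asks=[-]
After op 7 [order #7] limit_buy(price=102, qty=8): fills=none; bids=[#7:8@102 #4:4@100 #5:6@97 #6:9@96] asks=[-]
After op 8 [order #8] market_buy(qty=6): fills=none; bids=[#7:8@102 #4:4@100 #5:6@97 #6:9@96] asks=[-]
After op 9 [order #9] limit_buy(price=99, qty=4): fills=none; bids=[#7:8@102 #4:4@100 #9:4@99 #5:6@97 #6:9@96] asks=[-]

Answer: 1@96,3@99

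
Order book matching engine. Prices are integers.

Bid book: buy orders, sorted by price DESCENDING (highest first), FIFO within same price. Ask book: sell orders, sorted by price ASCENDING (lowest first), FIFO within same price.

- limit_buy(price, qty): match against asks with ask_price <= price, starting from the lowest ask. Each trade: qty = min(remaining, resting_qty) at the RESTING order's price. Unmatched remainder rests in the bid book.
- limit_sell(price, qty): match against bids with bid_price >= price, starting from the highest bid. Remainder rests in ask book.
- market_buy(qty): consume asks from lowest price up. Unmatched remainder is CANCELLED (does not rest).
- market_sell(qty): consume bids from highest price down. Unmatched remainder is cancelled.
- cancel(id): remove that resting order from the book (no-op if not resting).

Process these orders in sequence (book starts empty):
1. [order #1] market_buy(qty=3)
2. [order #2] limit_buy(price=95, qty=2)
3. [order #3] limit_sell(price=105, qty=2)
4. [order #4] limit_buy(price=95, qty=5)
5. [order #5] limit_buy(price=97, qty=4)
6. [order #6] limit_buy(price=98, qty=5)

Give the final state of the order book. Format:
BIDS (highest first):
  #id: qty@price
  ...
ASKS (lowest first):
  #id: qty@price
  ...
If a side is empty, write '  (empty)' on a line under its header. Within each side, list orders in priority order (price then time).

After op 1 [order #1] market_buy(qty=3): fills=none; bids=[-] asks=[-]
After op 2 [order #2] limit_buy(price=95, qty=2): fills=none; bids=[#2:2@95] asks=[-]
After op 3 [order #3] limit_sell(price=105, qty=2): fills=none; bids=[#2:2@95] asks=[#3:2@105]
After op 4 [order #4] limit_buy(price=95, qty=5): fills=none; bids=[#2:2@95 #4:5@95] asks=[#3:2@105]
After op 5 [order #5] limit_buy(price=97, qty=4): fills=none; bids=[#5:4@97 #2:2@95 #4:5@95] asks=[#3:2@105]
After op 6 [order #6] limit_buy(price=98, qty=5): fills=none; bids=[#6:5@98 #5:4@97 #2:2@95 #4:5@95] asks=[#3:2@105]

Answer: BIDS (highest first):
  #6: 5@98
  #5: 4@97
  #2: 2@95
  #4: 5@95
ASKS (lowest first):
  #3: 2@105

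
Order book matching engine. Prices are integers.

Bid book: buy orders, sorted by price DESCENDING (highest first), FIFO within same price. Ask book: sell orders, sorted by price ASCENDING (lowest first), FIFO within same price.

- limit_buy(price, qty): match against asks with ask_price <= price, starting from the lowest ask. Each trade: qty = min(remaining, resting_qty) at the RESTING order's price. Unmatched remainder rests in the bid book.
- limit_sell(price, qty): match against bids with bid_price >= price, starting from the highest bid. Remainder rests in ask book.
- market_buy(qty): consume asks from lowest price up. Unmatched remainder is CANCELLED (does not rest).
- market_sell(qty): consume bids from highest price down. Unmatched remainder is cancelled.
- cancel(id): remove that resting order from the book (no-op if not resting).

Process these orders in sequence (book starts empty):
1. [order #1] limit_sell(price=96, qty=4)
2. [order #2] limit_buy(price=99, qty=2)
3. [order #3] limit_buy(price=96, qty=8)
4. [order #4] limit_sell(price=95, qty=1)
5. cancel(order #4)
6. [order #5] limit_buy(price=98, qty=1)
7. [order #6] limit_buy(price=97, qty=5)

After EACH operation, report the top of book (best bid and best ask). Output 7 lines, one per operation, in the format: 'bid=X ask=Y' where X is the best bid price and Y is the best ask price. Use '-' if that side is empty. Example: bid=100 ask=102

After op 1 [order #1] limit_sell(price=96, qty=4): fills=none; bids=[-] asks=[#1:4@96]
After op 2 [order #2] limit_buy(price=99, qty=2): fills=#2x#1:2@96; bids=[-] asks=[#1:2@96]
After op 3 [order #3] limit_buy(price=96, qty=8): fills=#3x#1:2@96; bids=[#3:6@96] asks=[-]
After op 4 [order #4] limit_sell(price=95, qty=1): fills=#3x#4:1@96; bids=[#3:5@96] asks=[-]
After op 5 cancel(order #4): fills=none; bids=[#3:5@96] asks=[-]
After op 6 [order #5] limit_buy(price=98, qty=1): fills=none; bids=[#5:1@98 #3:5@96] asks=[-]
After op 7 [order #6] limit_buy(price=97, qty=5): fills=none; bids=[#5:1@98 #6:5@97 #3:5@96] asks=[-]

Answer: bid=- ask=96
bid=- ask=96
bid=96 ask=-
bid=96 ask=-
bid=96 ask=-
bid=98 ask=-
bid=98 ask=-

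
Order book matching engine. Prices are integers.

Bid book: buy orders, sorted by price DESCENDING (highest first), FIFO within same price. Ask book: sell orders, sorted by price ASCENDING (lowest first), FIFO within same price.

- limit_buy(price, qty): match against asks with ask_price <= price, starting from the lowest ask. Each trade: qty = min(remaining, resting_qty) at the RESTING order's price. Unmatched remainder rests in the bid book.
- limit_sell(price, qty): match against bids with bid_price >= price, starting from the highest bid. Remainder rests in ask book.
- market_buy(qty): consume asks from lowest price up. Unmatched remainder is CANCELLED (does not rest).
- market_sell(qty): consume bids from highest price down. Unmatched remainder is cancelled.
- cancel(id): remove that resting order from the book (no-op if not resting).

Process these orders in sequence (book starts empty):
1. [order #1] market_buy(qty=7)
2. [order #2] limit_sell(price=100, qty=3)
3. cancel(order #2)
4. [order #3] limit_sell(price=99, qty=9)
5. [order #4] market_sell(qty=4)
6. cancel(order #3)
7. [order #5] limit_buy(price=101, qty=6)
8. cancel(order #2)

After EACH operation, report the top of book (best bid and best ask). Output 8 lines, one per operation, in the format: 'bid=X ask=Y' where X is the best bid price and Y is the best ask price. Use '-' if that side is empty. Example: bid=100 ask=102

After op 1 [order #1] market_buy(qty=7): fills=none; bids=[-] asks=[-]
After op 2 [order #2] limit_sell(price=100, qty=3): fills=none; bids=[-] asks=[#2:3@100]
After op 3 cancel(order #2): fills=none; bids=[-] asks=[-]
After op 4 [order #3] limit_sell(price=99, qty=9): fills=none; bids=[-] asks=[#3:9@99]
After op 5 [order #4] market_sell(qty=4): fills=none; bids=[-] asks=[#3:9@99]
After op 6 cancel(order #3): fills=none; bids=[-] asks=[-]
After op 7 [order #5] limit_buy(price=101, qty=6): fills=none; bids=[#5:6@101] asks=[-]
After op 8 cancel(order #2): fills=none; bids=[#5:6@101] asks=[-]

Answer: bid=- ask=-
bid=- ask=100
bid=- ask=-
bid=- ask=99
bid=- ask=99
bid=- ask=-
bid=101 ask=-
bid=101 ask=-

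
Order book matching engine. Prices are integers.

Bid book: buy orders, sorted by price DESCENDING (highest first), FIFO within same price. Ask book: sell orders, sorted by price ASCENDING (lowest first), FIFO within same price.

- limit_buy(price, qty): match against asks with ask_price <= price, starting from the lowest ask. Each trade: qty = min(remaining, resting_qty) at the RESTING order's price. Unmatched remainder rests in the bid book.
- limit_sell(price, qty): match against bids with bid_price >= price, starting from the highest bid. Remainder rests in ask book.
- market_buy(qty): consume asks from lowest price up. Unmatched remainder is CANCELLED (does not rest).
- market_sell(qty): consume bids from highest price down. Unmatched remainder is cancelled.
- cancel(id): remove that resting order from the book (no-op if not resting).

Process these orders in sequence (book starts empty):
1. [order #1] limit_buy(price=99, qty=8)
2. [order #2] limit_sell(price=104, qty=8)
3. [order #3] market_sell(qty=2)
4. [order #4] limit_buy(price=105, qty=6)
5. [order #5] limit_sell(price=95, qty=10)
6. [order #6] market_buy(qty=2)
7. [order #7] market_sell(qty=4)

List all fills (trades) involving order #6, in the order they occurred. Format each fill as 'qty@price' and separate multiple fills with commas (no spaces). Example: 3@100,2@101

After op 1 [order #1] limit_buy(price=99, qty=8): fills=none; bids=[#1:8@99] asks=[-]
After op 2 [order #2] limit_sell(price=104, qty=8): fills=none; bids=[#1:8@99] asks=[#2:8@104]
After op 3 [order #3] market_sell(qty=2): fills=#1x#3:2@99; bids=[#1:6@99] asks=[#2:8@104]
After op 4 [order #4] limit_buy(price=105, qty=6): fills=#4x#2:6@104; bids=[#1:6@99] asks=[#2:2@104]
After op 5 [order #5] limit_sell(price=95, qty=10): fills=#1x#5:6@99; bids=[-] asks=[#5:4@95 #2:2@104]
After op 6 [order #6] market_buy(qty=2): fills=#6x#5:2@95; bids=[-] asks=[#5:2@95 #2:2@104]
After op 7 [order #7] market_sell(qty=4): fills=none; bids=[-] asks=[#5:2@95 #2:2@104]

Answer: 2@95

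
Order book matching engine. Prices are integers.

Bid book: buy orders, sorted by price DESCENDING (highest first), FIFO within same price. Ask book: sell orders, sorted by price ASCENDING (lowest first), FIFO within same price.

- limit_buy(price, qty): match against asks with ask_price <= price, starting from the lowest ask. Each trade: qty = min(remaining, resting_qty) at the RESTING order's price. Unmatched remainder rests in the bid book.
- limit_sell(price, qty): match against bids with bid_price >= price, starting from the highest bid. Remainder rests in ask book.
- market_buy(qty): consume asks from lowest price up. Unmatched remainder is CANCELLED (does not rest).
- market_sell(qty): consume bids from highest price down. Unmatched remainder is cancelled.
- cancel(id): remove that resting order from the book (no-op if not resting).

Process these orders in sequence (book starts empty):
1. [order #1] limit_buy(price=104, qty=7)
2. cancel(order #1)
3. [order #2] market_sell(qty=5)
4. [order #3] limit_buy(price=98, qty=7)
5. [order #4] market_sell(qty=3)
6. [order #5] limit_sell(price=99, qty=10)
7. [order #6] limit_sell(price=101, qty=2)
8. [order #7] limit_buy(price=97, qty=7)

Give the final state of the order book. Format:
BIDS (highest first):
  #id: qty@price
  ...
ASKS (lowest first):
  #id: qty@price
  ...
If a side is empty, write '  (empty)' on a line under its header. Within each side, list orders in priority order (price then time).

Answer: BIDS (highest first):
  #3: 4@98
  #7: 7@97
ASKS (lowest first):
  #5: 10@99
  #6: 2@101

Derivation:
After op 1 [order #1] limit_buy(price=104, qty=7): fills=none; bids=[#1:7@104] asks=[-]
After op 2 cancel(order #1): fills=none; bids=[-] asks=[-]
After op 3 [order #2] market_sell(qty=5): fills=none; bids=[-] asks=[-]
After op 4 [order #3] limit_buy(price=98, qty=7): fills=none; bids=[#3:7@98] asks=[-]
After op 5 [order #4] market_sell(qty=3): fills=#3x#4:3@98; bids=[#3:4@98] asks=[-]
After op 6 [order #5] limit_sell(price=99, qty=10): fills=none; bids=[#3:4@98] asks=[#5:10@99]
After op 7 [order #6] limit_sell(price=101, qty=2): fills=none; bids=[#3:4@98] asks=[#5:10@99 #6:2@101]
After op 8 [order #7] limit_buy(price=97, qty=7): fills=none; bids=[#3:4@98 #7:7@97] asks=[#5:10@99 #6:2@101]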